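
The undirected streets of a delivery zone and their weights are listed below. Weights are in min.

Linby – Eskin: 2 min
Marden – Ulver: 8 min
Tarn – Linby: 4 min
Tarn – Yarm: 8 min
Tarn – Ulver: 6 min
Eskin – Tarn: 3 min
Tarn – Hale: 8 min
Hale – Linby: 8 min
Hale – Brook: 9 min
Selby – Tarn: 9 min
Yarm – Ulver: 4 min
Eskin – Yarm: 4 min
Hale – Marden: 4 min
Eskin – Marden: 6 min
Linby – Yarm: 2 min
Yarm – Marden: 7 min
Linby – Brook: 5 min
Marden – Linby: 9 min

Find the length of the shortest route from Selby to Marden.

18 min

Compare a few routes:
Selby–Tarn–Eskin–Marden: 9+3+6 = 18
Selby–Tarn–Linby–Eskin–Marden: 9+4+2+6 = 21
Selby–Tarn–Hale–Marden: 9+8+4 = 21
Cheapest is Selby–Tarn–Eskin–Marden at 18 min.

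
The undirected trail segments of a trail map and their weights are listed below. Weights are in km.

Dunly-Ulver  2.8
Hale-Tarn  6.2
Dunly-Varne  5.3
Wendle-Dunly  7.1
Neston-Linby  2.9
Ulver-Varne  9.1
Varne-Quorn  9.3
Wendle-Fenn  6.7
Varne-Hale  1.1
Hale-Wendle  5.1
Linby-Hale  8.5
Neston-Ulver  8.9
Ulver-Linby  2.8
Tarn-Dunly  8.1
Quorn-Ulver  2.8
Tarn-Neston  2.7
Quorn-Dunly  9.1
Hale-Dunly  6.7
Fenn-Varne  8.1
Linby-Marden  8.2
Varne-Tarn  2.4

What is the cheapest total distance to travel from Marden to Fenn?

24.3 km

Running Dijkstra from Marden:
Marden: 0
Linby: 8.2  (via Marden)
Ulver: 11  (via Linby)
Neston: 11.1  (via Linby)
Dunly: 13.8  (via Ulver)
Tarn: 13.8  (via Neston)
Quorn: 13.8  (via Ulver)
Varne: 16.2  (via Tarn)
Hale: 16.7  (via Linby)
Wendle: 20.9  (via Dunly)
Fenn: 24.3  (via Varne)
Shortest route: Marden → Linby → Neston → Tarn → Varne → Fenn = 24.3 km.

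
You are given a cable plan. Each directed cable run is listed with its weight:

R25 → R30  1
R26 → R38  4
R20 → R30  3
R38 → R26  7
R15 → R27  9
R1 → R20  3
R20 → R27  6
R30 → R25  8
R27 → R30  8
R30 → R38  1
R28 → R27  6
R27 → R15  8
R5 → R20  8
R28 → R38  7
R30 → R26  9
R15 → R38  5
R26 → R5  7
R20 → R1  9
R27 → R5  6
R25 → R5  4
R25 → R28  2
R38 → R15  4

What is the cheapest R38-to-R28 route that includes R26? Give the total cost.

35

Shortest R38→R26: R38 → R26 = 7
Shortest R26→R28: R26 → R5 → R20 → R30 → R25 → R28 = 28
Total via R26: 7 + 28 = 35.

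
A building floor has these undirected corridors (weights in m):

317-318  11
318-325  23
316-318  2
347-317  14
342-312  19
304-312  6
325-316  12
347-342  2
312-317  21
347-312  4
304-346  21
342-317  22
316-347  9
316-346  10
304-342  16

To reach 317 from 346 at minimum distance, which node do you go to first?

Compare a few routes:
346 - 316 - 318 - 317: 10+2+11 = 23
346 - 316 - 347 - 342 - 317: 10+9+2+22 = 43
346 - 316 - 347 - 317: 10+9+14 = 33
The minimum is 23 m via 346 - 316 - 318 - 317.
So from 346 the first move is to 316.

316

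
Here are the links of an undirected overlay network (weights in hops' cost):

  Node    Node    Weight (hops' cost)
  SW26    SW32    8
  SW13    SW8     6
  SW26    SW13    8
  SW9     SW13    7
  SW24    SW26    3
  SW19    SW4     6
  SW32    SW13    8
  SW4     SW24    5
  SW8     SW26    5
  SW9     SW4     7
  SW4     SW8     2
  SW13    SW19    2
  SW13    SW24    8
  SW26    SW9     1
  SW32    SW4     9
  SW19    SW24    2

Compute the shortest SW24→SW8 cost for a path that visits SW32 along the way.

Shortest SW24→SW32: SW24–SW26–SW32 = 11
Shortest SW32→SW8: SW32–SW4–SW8 = 11
Total via SW32: 11 + 11 = 22 hops' cost.

22 hops' cost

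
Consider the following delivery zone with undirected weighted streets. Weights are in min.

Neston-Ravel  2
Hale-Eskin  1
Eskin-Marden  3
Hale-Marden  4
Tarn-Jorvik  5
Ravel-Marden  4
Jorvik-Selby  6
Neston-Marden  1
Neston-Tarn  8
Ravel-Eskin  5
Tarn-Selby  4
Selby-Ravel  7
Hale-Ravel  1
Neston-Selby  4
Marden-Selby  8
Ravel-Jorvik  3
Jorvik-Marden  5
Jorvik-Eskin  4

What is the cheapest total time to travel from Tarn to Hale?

9 min

Compare a few routes:
Tarn–Selby–Neston–Ravel–Hale: 4+4+2+1 = 11
Tarn–Jorvik–Eskin–Hale: 5+4+1 = 10
Tarn–Jorvik–Ravel–Hale: 5+3+1 = 9
Cheapest is Tarn–Jorvik–Ravel–Hale at 9 min.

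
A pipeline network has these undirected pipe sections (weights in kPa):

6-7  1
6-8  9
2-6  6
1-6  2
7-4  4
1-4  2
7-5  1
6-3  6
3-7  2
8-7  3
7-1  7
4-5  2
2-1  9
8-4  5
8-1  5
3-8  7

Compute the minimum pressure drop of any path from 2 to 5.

Shortest distances from 2:
2: 0
6: 6  (via 2)
7: 7  (via 6)
1: 8  (via 6)
5: 8  (via 7)
Shortest route: 2–6–7–5 = 8 kPa.

8 kPa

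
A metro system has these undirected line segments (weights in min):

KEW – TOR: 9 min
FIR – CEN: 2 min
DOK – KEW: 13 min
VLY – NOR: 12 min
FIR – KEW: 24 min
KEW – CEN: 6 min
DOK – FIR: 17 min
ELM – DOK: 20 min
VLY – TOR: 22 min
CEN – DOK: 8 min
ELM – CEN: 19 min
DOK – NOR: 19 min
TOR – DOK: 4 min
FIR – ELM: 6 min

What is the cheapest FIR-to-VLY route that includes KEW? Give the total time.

Best FIR to KEW: FIR → CEN → KEW costing 8
Best KEW to VLY: KEW → TOR → VLY costing 31
Total via KEW: 8 + 31 = 39 min.

39 min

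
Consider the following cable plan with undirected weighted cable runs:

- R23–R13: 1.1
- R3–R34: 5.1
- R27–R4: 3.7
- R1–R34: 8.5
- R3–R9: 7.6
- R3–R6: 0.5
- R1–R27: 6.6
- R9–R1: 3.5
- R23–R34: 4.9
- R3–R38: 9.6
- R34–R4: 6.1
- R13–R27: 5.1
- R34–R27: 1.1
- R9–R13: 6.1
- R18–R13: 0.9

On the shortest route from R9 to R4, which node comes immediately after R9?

R1

Enumerating some paths:
R9 - R1 - R27 - R4: 3.5+6.6+3.7 = 13.8
R9 - R13 - R27 - R4: 6.1+5.1+3.7 = 14.9
Cheapest is R9 - R1 - R27 - R4 at 13.8.
So from R9 the first move is to R1.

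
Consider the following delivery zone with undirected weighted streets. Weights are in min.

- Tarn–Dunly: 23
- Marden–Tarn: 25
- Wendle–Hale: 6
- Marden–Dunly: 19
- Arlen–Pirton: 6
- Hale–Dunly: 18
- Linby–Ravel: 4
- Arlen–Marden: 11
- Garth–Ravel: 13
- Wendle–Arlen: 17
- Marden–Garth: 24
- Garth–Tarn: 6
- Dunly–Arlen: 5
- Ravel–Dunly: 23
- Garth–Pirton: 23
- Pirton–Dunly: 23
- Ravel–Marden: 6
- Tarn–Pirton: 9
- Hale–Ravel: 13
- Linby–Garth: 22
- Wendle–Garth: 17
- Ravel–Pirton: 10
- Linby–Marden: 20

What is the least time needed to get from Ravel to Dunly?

Running Dijkstra from Ravel:
Ravel: 0
Linby: 4  (via Ravel)
Marden: 6  (via Ravel)
Pirton: 10  (via Ravel)
Garth: 13  (via Ravel)
Hale: 13  (via Ravel)
Arlen: 16  (via Pirton)
Tarn: 19  (via Pirton)
Wendle: 19  (via Hale)
Dunly: 21  (via Arlen)
Shortest route: Ravel–Pirton–Arlen–Dunly = 21 min.

21 min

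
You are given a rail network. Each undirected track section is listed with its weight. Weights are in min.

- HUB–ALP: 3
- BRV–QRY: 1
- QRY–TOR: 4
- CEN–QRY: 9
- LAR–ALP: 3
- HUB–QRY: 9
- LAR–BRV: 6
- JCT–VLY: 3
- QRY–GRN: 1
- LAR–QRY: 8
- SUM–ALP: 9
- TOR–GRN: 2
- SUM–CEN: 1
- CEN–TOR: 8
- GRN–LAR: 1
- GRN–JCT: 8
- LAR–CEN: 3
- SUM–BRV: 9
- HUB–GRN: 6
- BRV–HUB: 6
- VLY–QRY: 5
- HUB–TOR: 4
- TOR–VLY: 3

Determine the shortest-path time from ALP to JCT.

Running Dijkstra from ALP:
ALP: 0
HUB: 3  (via ALP)
LAR: 3  (via ALP)
GRN: 4  (via LAR)
QRY: 5  (via GRN)
BRV: 6  (via QRY)
CEN: 6  (via LAR)
TOR: 6  (via GRN)
SUM: 7  (via CEN)
VLY: 9  (via TOR)
JCT: 12  (via GRN)
Shortest route: ALP → LAR → GRN → JCT = 12 min.

12 min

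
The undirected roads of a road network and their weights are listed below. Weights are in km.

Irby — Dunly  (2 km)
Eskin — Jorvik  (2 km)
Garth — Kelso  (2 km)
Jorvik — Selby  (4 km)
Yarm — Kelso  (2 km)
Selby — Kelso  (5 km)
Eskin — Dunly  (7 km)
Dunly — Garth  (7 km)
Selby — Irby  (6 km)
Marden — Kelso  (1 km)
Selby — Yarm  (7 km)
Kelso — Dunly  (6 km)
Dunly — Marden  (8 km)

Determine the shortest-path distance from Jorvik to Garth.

Candidate routes:
Jorvik–Selby–Yarm–Kelso–Garth: 4+7+2+2 = 15
Jorvik–Selby–Kelso–Garth: 4+5+2 = 11
Jorvik–Eskin–Dunly–Garth: 2+7+7 = 16
The minimum is 11 km via Jorvik–Selby–Kelso–Garth.

11 km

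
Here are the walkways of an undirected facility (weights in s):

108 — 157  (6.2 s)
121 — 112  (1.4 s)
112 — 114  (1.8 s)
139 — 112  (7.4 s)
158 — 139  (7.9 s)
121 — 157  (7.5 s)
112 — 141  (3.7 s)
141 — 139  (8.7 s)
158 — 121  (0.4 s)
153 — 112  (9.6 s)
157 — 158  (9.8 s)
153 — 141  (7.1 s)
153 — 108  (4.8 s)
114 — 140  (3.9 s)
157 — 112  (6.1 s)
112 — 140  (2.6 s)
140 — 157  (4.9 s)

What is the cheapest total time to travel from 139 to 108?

19.7 s

Shortest distances from 139:
139: 0
112: 7.4  (via 139)
158: 7.9  (via 139)
121: 8.3  (via 158)
141: 8.7  (via 139)
114: 9.2  (via 112)
140: 10  (via 112)
157: 13.5  (via 112)
153: 15.8  (via 141)
108: 19.7  (via 157)
Shortest route: 139 → 112 → 157 → 108 = 19.7 s.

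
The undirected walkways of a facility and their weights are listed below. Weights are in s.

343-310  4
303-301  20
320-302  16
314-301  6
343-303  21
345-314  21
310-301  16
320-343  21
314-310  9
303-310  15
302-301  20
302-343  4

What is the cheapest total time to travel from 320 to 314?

33 s

Enumerating some paths:
320–302–343–310–314: 16+4+4+9 = 33
320–343–310–314: 21+4+9 = 34
Cheapest is 320–302–343–310–314 at 33 s.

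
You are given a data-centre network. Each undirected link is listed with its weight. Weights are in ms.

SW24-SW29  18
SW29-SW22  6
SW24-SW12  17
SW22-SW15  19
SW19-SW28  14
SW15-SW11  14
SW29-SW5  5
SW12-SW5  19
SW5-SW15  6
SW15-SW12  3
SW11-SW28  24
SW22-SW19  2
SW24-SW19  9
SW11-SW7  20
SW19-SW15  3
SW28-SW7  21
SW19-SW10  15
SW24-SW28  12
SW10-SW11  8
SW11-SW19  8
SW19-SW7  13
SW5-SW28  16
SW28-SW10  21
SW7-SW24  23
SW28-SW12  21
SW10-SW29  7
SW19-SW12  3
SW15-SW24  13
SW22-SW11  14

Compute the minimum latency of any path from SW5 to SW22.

Enumerating some paths:
SW5 - SW15 - SW12 - SW19 - SW22: 6+3+3+2 = 14
SW5 - SW12 - SW19 - SW22: 19+3+2 = 24
SW5 - SW29 - SW22: 5+6 = 11
The minimum is 11 ms via SW5 - SW29 - SW22.

11 ms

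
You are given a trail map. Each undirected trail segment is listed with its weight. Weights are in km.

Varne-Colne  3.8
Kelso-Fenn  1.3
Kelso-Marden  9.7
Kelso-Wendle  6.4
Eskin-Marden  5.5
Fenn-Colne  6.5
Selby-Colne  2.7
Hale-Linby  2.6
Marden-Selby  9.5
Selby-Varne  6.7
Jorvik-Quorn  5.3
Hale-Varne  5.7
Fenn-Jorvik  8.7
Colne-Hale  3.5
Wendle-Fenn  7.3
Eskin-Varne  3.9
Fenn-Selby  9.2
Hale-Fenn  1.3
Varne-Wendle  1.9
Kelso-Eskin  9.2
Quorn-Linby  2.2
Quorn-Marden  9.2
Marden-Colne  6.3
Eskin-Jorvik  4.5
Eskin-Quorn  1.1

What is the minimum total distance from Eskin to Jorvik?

Shortest distances from Eskin:
Eskin: 0
Quorn: 1.1  (via Eskin)
Linby: 3.3  (via Quorn)
Varne: 3.9  (via Eskin)
Jorvik: 4.5  (via Eskin)
Shortest route: Eskin–Jorvik = 4.5 km.

4.5 km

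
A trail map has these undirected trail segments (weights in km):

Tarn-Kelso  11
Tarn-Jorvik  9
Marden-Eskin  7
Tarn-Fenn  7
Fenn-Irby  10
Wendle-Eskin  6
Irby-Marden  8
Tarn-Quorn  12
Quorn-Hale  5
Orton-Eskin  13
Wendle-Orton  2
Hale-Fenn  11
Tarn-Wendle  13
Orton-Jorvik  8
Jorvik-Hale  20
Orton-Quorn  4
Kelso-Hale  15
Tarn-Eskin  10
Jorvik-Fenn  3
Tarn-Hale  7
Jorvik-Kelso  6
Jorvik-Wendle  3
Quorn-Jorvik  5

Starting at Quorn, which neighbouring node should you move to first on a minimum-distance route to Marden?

Orton

Compare a few routes:
Quorn → Orton → Eskin → Marden: 4+13+7 = 24
Quorn → Orton → Wendle → Eskin → Marden: 4+2+6+7 = 19
Quorn → Jorvik → Wendle → Eskin → Marden: 5+3+6+7 = 21
Cheapest is Quorn → Orton → Wendle → Eskin → Marden at 19 km.
So from Quorn the first move is to Orton.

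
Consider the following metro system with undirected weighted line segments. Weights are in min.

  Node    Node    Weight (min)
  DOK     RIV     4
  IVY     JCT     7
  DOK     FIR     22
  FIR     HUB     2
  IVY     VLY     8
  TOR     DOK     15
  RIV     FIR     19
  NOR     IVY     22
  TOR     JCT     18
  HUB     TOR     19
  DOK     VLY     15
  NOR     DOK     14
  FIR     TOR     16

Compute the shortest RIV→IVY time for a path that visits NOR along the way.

Shortest RIV→NOR: RIV → DOK → NOR = 18
Best NOR to IVY: NOR → IVY costing 22
Total via NOR: 18 + 22 = 40 min.

40 min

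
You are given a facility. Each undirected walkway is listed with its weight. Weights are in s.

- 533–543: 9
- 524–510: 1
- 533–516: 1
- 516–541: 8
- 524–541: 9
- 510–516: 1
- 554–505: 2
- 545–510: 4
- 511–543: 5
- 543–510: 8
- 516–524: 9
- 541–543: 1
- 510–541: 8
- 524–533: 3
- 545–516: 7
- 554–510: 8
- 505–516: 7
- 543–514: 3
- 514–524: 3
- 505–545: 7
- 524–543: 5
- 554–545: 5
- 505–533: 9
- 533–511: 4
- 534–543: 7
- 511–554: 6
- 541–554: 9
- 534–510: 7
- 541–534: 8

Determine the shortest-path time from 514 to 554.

Running Dijkstra from 514:
514: 0
524: 3  (via 514)
543: 3  (via 514)
541: 4  (via 543)
510: 4  (via 524)
516: 5  (via 510)
533: 6  (via 524)
511: 8  (via 543)
545: 8  (via 510)
534: 10  (via 543)
505: 12  (via 516)
554: 12  (via 510)
Shortest route: 514 → 524 → 510 → 554 = 12 s.

12 s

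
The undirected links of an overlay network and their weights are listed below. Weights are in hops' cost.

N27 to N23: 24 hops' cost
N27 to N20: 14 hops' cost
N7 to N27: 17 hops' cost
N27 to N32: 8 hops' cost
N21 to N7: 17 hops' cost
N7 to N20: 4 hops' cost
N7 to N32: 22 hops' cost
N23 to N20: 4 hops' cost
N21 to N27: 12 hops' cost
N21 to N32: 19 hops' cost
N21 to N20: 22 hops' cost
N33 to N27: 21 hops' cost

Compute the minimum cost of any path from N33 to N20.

Compare a few routes:
N33–N27–N21–N7–N20: 21+12+17+4 = 54
N33–N27–N23–N20: 21+24+4 = 49
N33–N27–N20: 21+14 = 35
N33–N27–N7–N20: 21+17+4 = 42
Cheapest is N33–N27–N20 at 35 hops' cost.

35 hops' cost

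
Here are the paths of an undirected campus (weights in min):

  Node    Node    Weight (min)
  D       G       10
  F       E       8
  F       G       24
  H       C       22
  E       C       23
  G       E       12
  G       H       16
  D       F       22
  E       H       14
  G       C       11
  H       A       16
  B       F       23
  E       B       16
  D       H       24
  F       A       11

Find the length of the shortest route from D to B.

38 min

Enumerating some paths:
D–G–E–B: 10+12+16 = 38
D–F–B: 22+23 = 45
Cheapest is D–G–E–B at 38 min.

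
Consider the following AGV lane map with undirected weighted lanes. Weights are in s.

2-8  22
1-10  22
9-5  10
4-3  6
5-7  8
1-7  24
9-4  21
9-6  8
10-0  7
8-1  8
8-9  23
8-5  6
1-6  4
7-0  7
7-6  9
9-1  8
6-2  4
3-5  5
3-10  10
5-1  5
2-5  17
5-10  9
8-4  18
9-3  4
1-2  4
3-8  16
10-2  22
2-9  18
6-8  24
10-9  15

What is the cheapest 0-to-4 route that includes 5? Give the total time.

Best 0 to 5: 0–7–5 costing 15
Best 5 to 4: 5–3–4 costing 11
Total via 5: 15 + 11 = 26 s.

26 s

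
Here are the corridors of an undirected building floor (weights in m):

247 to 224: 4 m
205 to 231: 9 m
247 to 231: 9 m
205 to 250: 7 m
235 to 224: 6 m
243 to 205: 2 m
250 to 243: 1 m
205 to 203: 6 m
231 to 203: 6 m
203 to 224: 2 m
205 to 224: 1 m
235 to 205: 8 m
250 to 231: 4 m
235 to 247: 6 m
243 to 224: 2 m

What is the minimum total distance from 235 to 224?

Compare a few routes:
235 - 247 - 224: 6+4 = 10
235 - 205 - 224: 8+1 = 9
235 - 224: 6 = 6
Cheapest is 235 - 224 at 6 m.

6 m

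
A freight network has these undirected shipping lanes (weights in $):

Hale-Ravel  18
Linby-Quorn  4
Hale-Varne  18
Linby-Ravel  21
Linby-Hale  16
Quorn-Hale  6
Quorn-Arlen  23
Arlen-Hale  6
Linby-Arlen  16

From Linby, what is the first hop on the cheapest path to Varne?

Quorn

Compare a few routes:
Linby–Arlen–Hale–Varne: 16+6+18 = 40
Linby–Hale–Varne: 16+18 = 34
Linby–Quorn–Hale–Varne: 4+6+18 = 28
The minimum is $28 via Linby–Quorn–Hale–Varne.
So from Linby the first move is to Quorn.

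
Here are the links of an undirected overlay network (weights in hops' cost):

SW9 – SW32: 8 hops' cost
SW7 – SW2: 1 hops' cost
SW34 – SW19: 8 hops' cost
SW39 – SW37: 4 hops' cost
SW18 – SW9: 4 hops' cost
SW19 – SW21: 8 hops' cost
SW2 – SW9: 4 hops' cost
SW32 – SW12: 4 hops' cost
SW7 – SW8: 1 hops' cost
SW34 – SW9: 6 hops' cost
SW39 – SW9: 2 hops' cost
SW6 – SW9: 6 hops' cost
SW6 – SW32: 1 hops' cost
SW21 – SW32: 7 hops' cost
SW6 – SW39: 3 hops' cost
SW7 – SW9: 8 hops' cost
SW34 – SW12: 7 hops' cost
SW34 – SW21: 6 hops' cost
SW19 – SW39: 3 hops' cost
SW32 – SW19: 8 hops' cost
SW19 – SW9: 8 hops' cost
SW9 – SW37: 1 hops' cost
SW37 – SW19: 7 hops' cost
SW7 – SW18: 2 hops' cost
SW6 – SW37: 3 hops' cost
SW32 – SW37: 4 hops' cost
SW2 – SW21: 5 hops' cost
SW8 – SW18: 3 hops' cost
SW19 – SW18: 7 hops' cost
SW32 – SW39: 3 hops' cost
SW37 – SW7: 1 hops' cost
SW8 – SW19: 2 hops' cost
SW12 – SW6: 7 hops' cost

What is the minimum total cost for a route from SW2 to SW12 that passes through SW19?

Best SW2 to SW19: SW2 → SW7 → SW8 → SW19 costing 4
Shortest SW19→SW12: SW19 → SW39 → SW32 → SW12 = 10
Total via SW19: 4 + 10 = 14 hops' cost.

14 hops' cost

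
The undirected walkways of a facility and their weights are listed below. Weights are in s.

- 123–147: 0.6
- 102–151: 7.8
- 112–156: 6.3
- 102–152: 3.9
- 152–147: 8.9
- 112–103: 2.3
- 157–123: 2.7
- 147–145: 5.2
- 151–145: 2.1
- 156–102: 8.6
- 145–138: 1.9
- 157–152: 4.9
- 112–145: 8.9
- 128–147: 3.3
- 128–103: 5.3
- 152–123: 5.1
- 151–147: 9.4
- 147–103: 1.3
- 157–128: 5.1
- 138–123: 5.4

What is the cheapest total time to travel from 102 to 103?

Running Dijkstra from 102:
102: 0
152: 3.9  (via 102)
151: 7.8  (via 102)
156: 8.6  (via 102)
157: 8.8  (via 152)
123: 9  (via 152)
147: 9.6  (via 123)
145: 9.9  (via 151)
103: 10.9  (via 147)
Shortest route: 102–152–123–147–103 = 10.9 s.

10.9 s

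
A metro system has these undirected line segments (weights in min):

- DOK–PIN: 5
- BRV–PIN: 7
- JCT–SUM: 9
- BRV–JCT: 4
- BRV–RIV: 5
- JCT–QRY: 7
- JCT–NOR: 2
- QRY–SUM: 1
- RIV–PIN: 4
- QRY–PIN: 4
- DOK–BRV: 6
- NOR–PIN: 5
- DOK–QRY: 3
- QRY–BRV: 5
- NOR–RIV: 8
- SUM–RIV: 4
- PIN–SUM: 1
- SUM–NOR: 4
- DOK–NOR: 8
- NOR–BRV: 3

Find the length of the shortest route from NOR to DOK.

Running Dijkstra from NOR:
NOR: 0
JCT: 2  (via NOR)
BRV: 3  (via NOR)
SUM: 4  (via NOR)
QRY: 5  (via SUM)
PIN: 5  (via NOR)
DOK: 8  (via NOR)
Shortest route: NOR–DOK = 8 min.

8 min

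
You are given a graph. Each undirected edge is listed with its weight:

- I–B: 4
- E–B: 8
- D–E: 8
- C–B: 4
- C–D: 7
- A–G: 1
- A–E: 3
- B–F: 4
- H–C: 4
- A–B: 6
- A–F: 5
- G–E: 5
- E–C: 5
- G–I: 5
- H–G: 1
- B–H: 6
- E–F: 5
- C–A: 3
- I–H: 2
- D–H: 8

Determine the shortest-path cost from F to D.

Running Dijkstra from F:
F: 0
B: 4  (via F)
A: 5  (via F)
E: 5  (via F)
G: 6  (via A)
H: 7  (via G)
C: 8  (via B)
I: 8  (via B)
D: 13  (via E)
Shortest route: F–E–D = 13.

13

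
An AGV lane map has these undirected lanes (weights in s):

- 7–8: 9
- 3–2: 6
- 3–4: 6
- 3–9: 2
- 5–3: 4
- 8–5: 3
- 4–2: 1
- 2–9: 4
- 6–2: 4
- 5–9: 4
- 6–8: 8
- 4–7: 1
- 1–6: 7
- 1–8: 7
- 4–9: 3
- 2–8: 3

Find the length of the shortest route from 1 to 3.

Running Dijkstra from 1:
1: 0
6: 7  (via 1)
8: 7  (via 1)
2: 10  (via 8)
5: 10  (via 8)
4: 11  (via 2)
7: 12  (via 4)
3: 14  (via 5)
Shortest route: 1 → 8 → 5 → 3 = 14 s.

14 s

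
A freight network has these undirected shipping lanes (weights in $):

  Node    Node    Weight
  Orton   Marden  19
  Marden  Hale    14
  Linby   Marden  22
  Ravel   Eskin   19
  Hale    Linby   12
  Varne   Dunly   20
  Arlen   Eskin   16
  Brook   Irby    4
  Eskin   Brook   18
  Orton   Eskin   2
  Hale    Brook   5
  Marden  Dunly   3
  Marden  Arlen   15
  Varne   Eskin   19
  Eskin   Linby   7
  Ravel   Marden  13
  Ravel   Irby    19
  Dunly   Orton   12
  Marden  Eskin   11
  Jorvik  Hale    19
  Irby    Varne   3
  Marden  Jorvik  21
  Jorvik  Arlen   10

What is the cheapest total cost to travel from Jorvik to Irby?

$28

Candidate routes:
Jorvik → Marden → Dunly → Varne → Irby: 21+3+20+3 = 47
Jorvik → Marden → Hale → Brook → Irby: 21+14+5+4 = 44
Jorvik → Hale → Brook → Irby: 19+5+4 = 28
Cheapest is Jorvik → Hale → Brook → Irby at $28.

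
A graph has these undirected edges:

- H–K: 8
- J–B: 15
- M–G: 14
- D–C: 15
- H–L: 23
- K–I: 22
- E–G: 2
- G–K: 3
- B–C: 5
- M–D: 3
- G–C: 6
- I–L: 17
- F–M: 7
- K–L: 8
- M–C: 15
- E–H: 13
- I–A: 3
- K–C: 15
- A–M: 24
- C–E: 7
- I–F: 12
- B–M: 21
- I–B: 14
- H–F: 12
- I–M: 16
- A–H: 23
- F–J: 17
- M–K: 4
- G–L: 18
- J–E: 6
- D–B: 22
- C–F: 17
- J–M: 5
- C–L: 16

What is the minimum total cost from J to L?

17

Running Dijkstra from J:
J: 0
M: 5  (via J)
E: 6  (via J)
D: 8  (via M)
G: 8  (via E)
K: 9  (via M)
F: 12  (via M)
C: 13  (via E)
B: 15  (via J)
H: 17  (via K)
L: 17  (via K)
Shortest route: J → M → K → L = 17.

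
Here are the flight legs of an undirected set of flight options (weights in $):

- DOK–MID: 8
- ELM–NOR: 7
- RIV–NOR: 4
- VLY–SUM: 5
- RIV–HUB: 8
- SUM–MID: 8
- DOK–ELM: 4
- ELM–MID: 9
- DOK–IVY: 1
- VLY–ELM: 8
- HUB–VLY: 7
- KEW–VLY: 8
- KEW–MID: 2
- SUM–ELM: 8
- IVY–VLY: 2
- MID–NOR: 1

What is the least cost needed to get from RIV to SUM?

Candidate routes:
RIV - NOR - MID - SUM: 4+1+8 = 13
RIV - NOR - ELM - SUM: 4+7+8 = 19
RIV - NOR - MID - KEW - VLY - SUM: 4+1+2+8+5 = 20
Cheapest is RIV - NOR - MID - SUM at $13.

$13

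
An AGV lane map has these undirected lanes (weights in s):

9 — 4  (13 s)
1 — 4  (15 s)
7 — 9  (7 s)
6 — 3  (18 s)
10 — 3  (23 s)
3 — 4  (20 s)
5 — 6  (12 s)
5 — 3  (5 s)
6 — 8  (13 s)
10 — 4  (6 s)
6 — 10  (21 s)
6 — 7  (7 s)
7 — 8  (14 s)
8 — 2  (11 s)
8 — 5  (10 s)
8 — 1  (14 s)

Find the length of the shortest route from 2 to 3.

Compare a few routes:
2 → 8 → 6 → 5 → 3: 11+13+12+5 = 41
2 → 8 → 5 → 3: 11+10+5 = 26
Cheapest is 2 → 8 → 5 → 3 at 26 s.

26 s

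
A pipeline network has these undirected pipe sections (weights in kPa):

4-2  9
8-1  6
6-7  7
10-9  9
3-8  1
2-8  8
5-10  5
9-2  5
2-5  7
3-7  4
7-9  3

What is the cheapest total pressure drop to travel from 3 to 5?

16 kPa

Settle nodes by increasing distance from 3:
3: 0
8: 1  (via 3)
7: 4  (via 3)
1: 7  (via 8)
9: 7  (via 7)
2: 9  (via 8)
6: 11  (via 7)
5: 16  (via 2)
Shortest route: 3–8–2–5 = 16 kPa.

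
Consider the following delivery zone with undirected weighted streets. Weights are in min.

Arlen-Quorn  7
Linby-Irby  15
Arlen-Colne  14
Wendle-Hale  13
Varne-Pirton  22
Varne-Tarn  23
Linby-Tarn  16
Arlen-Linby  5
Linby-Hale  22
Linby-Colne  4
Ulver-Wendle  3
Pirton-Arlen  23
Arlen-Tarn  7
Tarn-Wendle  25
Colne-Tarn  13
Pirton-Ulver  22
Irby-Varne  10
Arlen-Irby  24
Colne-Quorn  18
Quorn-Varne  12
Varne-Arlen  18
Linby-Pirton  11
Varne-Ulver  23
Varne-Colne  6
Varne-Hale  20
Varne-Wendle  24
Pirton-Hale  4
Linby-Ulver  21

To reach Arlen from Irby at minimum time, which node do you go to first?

Linby

Enumerating some paths:
Irby - Varne - Colne - Linby - Arlen: 10+6+4+5 = 25
Irby - Varne - Arlen: 10+18 = 28
Irby - Arlen: 24 = 24
Irby - Linby - Arlen: 15+5 = 20
The minimum is 20 min via Irby - Linby - Arlen.
So from Irby the first move is to Linby.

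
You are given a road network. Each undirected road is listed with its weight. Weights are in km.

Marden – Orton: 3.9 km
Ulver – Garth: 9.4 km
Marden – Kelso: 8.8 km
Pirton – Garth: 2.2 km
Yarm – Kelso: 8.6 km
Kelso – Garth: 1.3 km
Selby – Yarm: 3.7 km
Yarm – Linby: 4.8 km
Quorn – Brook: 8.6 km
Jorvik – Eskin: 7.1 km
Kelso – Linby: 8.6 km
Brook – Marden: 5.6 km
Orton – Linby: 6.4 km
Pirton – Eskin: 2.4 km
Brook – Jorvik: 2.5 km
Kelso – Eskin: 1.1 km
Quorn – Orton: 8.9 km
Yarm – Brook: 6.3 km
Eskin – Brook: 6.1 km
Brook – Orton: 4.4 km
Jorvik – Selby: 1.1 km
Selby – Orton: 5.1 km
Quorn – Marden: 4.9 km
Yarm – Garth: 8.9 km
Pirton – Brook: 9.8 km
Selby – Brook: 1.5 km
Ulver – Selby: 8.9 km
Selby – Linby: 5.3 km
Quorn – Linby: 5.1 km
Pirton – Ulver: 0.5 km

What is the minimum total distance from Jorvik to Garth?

9.5 km

Running Dijkstra from Jorvik:
Jorvik: 0
Selby: 1.1  (via Jorvik)
Brook: 2.5  (via Jorvik)
Yarm: 4.8  (via Selby)
Orton: 6.2  (via Selby)
Linby: 6.4  (via Selby)
Eskin: 7.1  (via Jorvik)
Marden: 8.1  (via Brook)
Kelso: 8.2  (via Eskin)
Pirton: 9.5  (via Eskin)
Garth: 9.5  (via Kelso)
Shortest route: Jorvik–Eskin–Kelso–Garth = 9.5 km.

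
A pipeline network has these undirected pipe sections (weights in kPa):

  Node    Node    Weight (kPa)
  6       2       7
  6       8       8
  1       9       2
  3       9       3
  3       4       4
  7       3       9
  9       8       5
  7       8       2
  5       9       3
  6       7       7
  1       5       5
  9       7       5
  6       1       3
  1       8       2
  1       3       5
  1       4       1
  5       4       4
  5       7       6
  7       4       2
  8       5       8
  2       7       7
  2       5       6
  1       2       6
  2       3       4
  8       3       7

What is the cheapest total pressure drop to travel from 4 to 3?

Settle nodes by increasing distance from 4:
4: 0
1: 1  (via 4)
7: 2  (via 4)
8: 3  (via 1)
9: 3  (via 1)
3: 4  (via 4)
Shortest route: 4 → 3 = 4 kPa.

4 kPa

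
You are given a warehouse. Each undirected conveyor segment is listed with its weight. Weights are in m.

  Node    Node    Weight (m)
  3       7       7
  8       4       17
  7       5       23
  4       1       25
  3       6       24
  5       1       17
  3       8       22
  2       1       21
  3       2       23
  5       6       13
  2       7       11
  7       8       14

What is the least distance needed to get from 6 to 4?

Candidate routes:
6–3–7–8–4: 24+7+14+17 = 62
6–5–1–4: 13+17+25 = 55
The minimum is 55 m via 6–5–1–4.

55 m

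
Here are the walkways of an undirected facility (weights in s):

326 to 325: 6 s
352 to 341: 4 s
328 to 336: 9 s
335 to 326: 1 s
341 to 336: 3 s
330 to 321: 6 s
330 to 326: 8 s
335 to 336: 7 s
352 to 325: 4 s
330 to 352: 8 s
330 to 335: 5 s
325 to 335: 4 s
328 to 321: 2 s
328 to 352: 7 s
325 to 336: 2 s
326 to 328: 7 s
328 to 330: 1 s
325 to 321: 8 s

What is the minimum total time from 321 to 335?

Shortest distances from 321:
321: 0
328: 2  (via 321)
330: 3  (via 328)
325: 8  (via 321)
335: 8  (via 330)
Shortest route: 321–328–330–335 = 8 s.

8 s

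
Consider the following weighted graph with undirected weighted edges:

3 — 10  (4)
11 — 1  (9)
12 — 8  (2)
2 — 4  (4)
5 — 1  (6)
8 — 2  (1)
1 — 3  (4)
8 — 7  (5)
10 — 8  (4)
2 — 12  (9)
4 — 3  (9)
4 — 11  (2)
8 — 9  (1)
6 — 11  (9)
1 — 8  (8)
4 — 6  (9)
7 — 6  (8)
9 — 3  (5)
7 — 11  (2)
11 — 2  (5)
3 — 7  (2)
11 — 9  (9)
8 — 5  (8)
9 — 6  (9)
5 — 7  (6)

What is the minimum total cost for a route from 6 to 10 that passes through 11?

17

Shortest 6→11: 6 → 11 = 9
Shortest 11→10: 11 → 7 → 3 → 10 = 8
Total via 11: 9 + 8 = 17.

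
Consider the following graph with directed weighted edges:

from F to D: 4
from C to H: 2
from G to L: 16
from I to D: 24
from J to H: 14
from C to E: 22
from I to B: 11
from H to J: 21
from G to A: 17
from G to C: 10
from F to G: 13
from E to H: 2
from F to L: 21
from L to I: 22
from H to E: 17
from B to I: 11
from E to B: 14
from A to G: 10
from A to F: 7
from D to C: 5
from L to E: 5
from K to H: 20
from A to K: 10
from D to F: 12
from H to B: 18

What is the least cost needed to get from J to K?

Settle nodes by increasing distance from J:
J: 0
H: 14  (via J)
E: 31  (via H)
B: 32  (via H)
I: 43  (via B)
D: 67  (via I)
C: 72  (via D)
F: 79  (via D)
G: 92  (via F)
L: 100  (via F)
A: 109  (via G)
K: 119  (via A)
Shortest route: J → H → B → I → D → F → G → A → K = 119.

119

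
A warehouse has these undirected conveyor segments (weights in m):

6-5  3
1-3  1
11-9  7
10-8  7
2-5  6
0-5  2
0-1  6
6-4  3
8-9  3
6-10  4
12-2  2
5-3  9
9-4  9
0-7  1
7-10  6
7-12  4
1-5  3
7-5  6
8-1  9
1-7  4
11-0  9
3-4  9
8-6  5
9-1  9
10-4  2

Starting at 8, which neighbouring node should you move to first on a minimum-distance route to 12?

6

Enumerating some paths:
8–6–5–2–12: 5+3+6+2 = 16
8–6–5–0–7–12: 5+3+2+1+4 = 15
The minimum is 15 m via 8–6–5–0–7–12.
So from 8 the first move is to 6.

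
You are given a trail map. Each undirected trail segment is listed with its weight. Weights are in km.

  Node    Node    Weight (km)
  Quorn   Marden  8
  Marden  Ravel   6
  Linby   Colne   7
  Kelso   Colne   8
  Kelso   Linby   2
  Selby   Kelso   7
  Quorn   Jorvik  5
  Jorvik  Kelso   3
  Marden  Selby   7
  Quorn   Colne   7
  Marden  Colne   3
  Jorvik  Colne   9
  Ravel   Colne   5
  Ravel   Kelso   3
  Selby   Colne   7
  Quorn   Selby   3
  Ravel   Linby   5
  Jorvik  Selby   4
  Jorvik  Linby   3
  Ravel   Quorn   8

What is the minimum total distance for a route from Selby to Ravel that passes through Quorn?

11 km

Best Selby to Quorn: Selby–Quorn costing 3
Best Quorn to Ravel: Quorn–Ravel costing 8
Total via Quorn: 3 + 8 = 11 km.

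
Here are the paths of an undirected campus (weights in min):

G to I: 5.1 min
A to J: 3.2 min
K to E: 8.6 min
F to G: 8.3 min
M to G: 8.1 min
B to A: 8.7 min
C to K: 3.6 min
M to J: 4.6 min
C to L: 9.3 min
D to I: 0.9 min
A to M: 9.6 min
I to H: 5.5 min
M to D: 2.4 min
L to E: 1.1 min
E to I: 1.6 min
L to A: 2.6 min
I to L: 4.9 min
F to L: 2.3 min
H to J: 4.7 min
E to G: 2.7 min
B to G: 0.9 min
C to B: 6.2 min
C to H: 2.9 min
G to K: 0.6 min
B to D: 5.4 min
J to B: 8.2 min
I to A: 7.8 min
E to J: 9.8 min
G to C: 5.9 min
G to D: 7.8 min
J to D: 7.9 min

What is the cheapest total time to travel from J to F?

Running Dijkstra from J:
J: 0
A: 3.2  (via J)
M: 4.6  (via J)
H: 4.7  (via J)
L: 5.8  (via A)
E: 6.9  (via L)
D: 7  (via M)
C: 7.6  (via H)
I: 7.9  (via D)
F: 8.1  (via L)
Shortest route: J → A → L → F = 8.1 min.

8.1 min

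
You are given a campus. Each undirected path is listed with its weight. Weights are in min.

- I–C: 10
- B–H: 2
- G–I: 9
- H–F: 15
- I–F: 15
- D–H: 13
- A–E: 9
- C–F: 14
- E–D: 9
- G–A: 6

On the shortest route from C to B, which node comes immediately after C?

F

Candidate routes:
C → F → H → B: 14+15+2 = 31
C → F → I → G → A → E → D → H → B: 14+15+9+6+9+9+13+2 = 77
C → I → G → A → E → D → H → B: 10+9+6+9+9+13+2 = 58
C → I → F → H → B: 10+15+15+2 = 42
Cheapest is C → F → H → B at 31 min.
So from C the first move is to F.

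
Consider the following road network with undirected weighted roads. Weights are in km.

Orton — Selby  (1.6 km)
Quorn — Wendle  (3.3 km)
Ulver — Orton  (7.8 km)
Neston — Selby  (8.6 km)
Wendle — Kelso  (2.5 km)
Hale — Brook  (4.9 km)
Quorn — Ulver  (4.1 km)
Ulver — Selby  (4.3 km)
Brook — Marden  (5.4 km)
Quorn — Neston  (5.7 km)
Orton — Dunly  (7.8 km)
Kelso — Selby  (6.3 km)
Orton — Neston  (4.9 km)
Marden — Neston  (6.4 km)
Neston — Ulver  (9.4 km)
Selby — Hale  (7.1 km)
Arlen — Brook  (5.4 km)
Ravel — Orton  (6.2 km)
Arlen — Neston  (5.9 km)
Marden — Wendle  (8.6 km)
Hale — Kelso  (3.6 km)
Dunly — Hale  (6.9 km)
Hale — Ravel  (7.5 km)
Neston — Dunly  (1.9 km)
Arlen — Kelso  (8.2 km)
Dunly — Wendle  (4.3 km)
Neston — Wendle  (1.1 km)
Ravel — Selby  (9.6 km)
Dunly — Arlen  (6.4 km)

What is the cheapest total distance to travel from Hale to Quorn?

Settle nodes by increasing distance from Hale:
Hale: 0
Kelso: 3.6  (via Hale)
Brook: 4.9  (via Hale)
Wendle: 6.1  (via Kelso)
Dunly: 6.9  (via Hale)
Selby: 7.1  (via Hale)
Neston: 7.2  (via Wendle)
Ravel: 7.5  (via Hale)
Orton: 8.7  (via Selby)
Quorn: 9.4  (via Wendle)
Shortest route: Hale–Kelso–Wendle–Quorn = 9.4 km.

9.4 km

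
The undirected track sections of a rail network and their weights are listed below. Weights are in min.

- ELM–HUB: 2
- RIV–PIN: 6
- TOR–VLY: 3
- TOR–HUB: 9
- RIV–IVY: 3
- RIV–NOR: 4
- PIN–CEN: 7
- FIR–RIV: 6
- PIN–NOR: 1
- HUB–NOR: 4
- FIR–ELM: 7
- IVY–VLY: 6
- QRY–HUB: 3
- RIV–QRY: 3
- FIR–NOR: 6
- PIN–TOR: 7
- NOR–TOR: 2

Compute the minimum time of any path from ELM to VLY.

Settle nodes by increasing distance from ELM:
ELM: 0
HUB: 2  (via ELM)
QRY: 5  (via HUB)
NOR: 6  (via HUB)
FIR: 7  (via ELM)
PIN: 7  (via NOR)
RIV: 8  (via QRY)
TOR: 8  (via NOR)
IVY: 11  (via RIV)
VLY: 11  (via TOR)
Shortest route: ELM–HUB–NOR–TOR–VLY = 11 min.

11 min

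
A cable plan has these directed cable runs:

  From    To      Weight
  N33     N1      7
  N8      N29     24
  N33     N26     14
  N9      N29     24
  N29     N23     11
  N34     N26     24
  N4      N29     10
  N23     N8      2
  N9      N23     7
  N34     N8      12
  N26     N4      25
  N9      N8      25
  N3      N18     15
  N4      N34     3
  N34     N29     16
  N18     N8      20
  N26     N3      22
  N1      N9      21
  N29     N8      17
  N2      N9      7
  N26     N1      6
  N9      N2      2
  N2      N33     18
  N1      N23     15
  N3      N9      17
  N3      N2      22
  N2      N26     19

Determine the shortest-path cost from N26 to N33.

Running Dijkstra from N26:
N26: 0
N1: 6  (via N26)
N23: 21  (via N1)
N3: 22  (via N26)
N8: 23  (via N23)
N4: 25  (via N26)
N9: 27  (via N1)
N34: 28  (via N4)
N2: 29  (via N9)
N29: 35  (via N4)
N18: 37  (via N3)
N33: 47  (via N2)
Shortest route: N26 → N1 → N9 → N2 → N33 = 47.

47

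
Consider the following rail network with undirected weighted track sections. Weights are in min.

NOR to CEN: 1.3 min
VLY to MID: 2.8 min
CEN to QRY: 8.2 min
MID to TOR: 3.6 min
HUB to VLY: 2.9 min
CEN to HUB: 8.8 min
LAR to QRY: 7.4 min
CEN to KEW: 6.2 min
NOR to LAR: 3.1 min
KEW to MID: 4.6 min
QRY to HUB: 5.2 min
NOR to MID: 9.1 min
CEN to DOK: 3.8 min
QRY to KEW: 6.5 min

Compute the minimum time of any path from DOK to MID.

Enumerating some paths:
DOK–CEN–HUB–VLY–MID: 3.8+8.8+2.9+2.8 = 18.3
DOK–CEN–QRY–HUB–VLY–MID: 3.8+8.2+5.2+2.9+2.8 = 22.9
DOK–CEN–KEW–MID: 3.8+6.2+4.6 = 14.6
DOK–CEN–NOR–MID: 3.8+1.3+9.1 = 14.2
The minimum is 14.2 min via DOK–CEN–NOR–MID.

14.2 min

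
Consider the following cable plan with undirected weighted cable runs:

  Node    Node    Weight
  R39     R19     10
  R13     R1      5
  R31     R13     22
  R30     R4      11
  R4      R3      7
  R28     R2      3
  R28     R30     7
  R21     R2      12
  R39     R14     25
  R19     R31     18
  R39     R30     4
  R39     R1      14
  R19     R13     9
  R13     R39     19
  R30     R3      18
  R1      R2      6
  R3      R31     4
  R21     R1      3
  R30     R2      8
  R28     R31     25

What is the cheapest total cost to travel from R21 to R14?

Candidate routes:
R21 → R2 → R30 → R39 → R14: 12+8+4+25 = 49
R21 → R1 → R2 → R30 → R39 → R14: 3+6+8+4+25 = 46
R21 → R1 → R2 → R28 → R30 → R39 → R14: 3+6+3+7+4+25 = 48
R21 → R1 → R39 → R14: 3+14+25 = 42
The minimum is 42 via R21 → R1 → R39 → R14.

42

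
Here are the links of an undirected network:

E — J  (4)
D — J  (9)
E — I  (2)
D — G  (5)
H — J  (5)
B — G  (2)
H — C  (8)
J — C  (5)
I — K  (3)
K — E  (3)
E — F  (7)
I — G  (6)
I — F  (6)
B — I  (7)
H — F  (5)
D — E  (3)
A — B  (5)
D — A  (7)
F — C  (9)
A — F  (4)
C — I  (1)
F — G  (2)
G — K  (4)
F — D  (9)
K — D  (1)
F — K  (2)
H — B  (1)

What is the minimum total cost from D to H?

Enumerating some paths:
D–K–I–B–H: 1+3+7+1 = 12
D–K–F–H: 1+2+5 = 8
D–K–G–F–H: 1+4+2+5 = 12
The minimum is 8 via D–K–F–H.

8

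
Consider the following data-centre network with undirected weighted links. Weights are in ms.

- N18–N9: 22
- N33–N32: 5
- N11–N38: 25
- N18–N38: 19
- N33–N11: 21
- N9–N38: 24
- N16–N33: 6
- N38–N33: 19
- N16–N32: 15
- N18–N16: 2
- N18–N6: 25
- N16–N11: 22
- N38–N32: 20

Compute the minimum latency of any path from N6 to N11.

49 ms

Candidate routes:
N6 → N18 → N16 → N32 → N33 → N11: 25+2+15+5+21 = 68
N6 → N18 → N16 → N11: 25+2+22 = 49
N6 → N18 → N16 → N33 → N11: 25+2+6+21 = 54
Cheapest is N6 → N18 → N16 → N11 at 49 ms.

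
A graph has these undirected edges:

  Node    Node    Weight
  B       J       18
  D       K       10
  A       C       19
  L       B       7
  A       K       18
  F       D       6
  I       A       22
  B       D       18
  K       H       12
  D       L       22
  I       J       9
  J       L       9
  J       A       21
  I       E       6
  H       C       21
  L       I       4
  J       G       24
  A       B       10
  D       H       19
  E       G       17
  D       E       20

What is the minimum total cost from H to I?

45

Compare a few routes:
H - K - D - L - I: 12+10+22+4 = 48
H - D - B - L - I: 19+18+7+4 = 48
H - D - E - I: 19+20+6 = 45
The minimum is 45 via H - D - E - I.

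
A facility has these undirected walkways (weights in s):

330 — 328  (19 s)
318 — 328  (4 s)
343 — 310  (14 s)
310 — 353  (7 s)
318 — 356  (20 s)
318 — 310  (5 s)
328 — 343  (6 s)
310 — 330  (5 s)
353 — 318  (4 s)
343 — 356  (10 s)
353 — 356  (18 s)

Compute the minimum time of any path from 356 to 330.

Enumerating some paths:
356 - 343 - 310 - 330: 10+14+5 = 29
356 - 343 - 328 - 318 - 310 - 330: 10+6+4+5+5 = 30
356 - 353 - 310 - 330: 18+7+5 = 30
Cheapest is 356 - 343 - 310 - 330 at 29 s.

29 s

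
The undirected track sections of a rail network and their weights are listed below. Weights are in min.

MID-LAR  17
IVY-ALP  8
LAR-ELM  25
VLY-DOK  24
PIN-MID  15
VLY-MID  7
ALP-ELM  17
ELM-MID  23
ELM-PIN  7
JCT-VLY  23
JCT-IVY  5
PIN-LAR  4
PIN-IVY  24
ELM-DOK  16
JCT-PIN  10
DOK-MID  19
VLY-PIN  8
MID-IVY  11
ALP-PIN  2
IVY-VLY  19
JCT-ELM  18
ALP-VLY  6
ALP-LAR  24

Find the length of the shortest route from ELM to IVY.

17 min

Compare a few routes:
ELM–PIN–JCT–IVY: 7+10+5 = 22
ELM–PIN–ALP–IVY: 7+2+8 = 17
The minimum is 17 min via ELM–PIN–ALP–IVY.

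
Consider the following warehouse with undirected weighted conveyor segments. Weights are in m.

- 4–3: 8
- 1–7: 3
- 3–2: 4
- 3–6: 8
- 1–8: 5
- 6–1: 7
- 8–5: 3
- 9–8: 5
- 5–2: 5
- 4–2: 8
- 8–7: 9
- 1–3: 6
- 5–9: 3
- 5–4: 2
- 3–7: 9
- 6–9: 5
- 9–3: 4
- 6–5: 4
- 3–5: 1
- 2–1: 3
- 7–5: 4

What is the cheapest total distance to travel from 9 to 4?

5 m

Enumerating some paths:
9 → 3 → 5 → 4: 4+1+2 = 7
9 → 5 → 4: 3+2 = 5
The minimum is 5 m via 9 → 5 → 4.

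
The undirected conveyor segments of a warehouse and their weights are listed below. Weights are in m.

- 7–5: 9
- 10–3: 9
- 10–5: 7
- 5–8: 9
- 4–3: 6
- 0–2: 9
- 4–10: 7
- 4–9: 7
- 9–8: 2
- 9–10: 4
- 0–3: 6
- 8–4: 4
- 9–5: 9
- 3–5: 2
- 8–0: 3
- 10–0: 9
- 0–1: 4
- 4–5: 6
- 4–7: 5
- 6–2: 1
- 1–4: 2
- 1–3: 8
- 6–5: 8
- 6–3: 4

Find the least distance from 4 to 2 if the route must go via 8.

16 m

Shortest 4→8: 4–8 = 4
Shortest 8→2: 8–0–2 = 12
Total via 8: 4 + 12 = 16 m.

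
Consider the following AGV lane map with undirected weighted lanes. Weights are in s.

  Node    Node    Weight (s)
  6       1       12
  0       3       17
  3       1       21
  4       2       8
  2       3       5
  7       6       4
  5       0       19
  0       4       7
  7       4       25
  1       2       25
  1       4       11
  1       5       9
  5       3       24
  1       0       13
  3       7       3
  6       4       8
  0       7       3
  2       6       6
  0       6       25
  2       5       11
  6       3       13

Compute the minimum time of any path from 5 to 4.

19 s

Enumerating some paths:
5 → 1 → 4: 9+11 = 20
5 → 2 → 4: 11+8 = 19
Cheapest is 5 → 2 → 4 at 19 s.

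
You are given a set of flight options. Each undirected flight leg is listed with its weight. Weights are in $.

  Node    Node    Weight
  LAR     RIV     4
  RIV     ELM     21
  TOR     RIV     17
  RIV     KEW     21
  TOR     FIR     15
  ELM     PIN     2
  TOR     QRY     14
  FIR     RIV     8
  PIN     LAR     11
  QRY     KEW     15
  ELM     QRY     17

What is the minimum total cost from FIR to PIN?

$23

Compare a few routes:
FIR–RIV–ELM–PIN: 8+21+2 = 31
FIR–TOR–RIV–LAR–PIN: 15+17+4+11 = 47
FIR–TOR–QRY–ELM–PIN: 15+14+17+2 = 48
FIR–RIV–LAR–PIN: 8+4+11 = 23
Cheapest is FIR–RIV–LAR–PIN at $23.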